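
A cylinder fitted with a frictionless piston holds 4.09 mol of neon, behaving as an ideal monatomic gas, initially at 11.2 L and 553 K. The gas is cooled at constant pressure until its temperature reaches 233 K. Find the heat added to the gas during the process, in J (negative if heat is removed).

P₁ = nRT₁/V₁ = 4.09×8.314×553/11.2 = 1680 kPa.
Isobaric: P stays 1680 kPa; V/T = const ⇒ T₂ = 233 K, V₂ = 4.72 L.
W = PΔV = 1680×(4.72−11.2) kPa·L = -10900 J.
ΔU = nCvΔT = 4.09×12.5×(233−553) = -16300 J.
Q = ΔU + W = nCpΔT = -27200 J.

-27200 J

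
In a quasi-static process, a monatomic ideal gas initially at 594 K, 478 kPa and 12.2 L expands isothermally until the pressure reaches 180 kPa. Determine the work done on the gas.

-5700 J

n = P₁V₁/(RT₁) = 478×12.2/(8.314×594) = 1.18 mol.
Isothermal: T stays 594 K; PV = const ⇒ V₂ = 32.4 L, P₂ = 180 kPa.
W = nRT ln(V₂/V₁) = 1.18×8.314×594×ln(2.66) = 5700 J.
Work done on the gas = −W_by = -5700 J.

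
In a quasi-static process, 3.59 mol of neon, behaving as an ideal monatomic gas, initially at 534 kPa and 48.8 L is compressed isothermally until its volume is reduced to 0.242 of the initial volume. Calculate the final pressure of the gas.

T₁ = P₁V₁/(nR) = 534×48.8/(3.59×8.314) = 873 K.
Isothermal: T stays 873 K; PV = const ⇒ V₂ = 11.8 L, P₂ = 2210 kPa.

2210 kPa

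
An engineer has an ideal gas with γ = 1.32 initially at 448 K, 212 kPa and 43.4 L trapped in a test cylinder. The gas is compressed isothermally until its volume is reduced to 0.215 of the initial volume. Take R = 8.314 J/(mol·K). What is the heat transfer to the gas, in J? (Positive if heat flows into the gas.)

n = P₁V₁/(RT₁) = 212×43.4/(8.314×448) = 2.47 mol.
Isothermal: T stays 448 K; PV = const ⇒ V₂ = 9.33 L, P₂ = 986 kPa.
ΔU = 0 (ideal gas, T constant).
W = nRT ln(V₂/V₁) = 2.47×8.314×448×ln(0.215) = -14100 J.
Q = ΔU + W = -14100 J.

-14100 J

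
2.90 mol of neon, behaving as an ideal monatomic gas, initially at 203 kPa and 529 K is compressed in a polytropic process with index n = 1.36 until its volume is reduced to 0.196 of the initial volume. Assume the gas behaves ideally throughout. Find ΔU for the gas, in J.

15300 J

V₁ = nRT₁/P₁ = 2.90×8.314×529/203 = 62.8 L.
Polytropic n=1.36: T₂ = T₁(V₁/V₂)^(n−1) = 529×(5.10)^0.36 = 951 K; P₂ = P₁(V₁/V₂)^n = 1860 kPa.
For an ideal gas ΔU = nCvΔT with Cv = (3/2)R = 12.5 J/(mol·K).
ΔU = 2.90×12.5×(951−529) = 15300 J.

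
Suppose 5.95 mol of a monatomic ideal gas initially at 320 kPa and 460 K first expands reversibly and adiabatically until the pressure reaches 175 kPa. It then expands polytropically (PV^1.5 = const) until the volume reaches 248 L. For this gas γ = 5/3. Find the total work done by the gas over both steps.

20100 J

V₁ = nRT₁/P₁ = 5.95×8.314×460/320 = 71.1 L.
Step 1 — Adiabatic: T₂/T₁ = (P₂/P₁)^((γ−1)/γ) ⇒ T₂ = 460×(0.547)^0.400 = 361 K; V₂ = 102 L.
ΔU = nCvΔT = 5.95×12.5×(361−460) = -7320 J.
Q = 0 for an adiabatic process, so W = −ΔU = 7320 J.
State after step 1: P = 175 kPa, V = 102 L, T = 361 K.
Step 2 — Polytropic n=1.5: T₂ = T₁(V₁/V₂)^(n−1) = 361×(0.412)^0.50 = 232 K; P₂ = P₁(V₁/V₂)^n = 46.3 kPa.
W = (P₁V₁−P₂V₂)/(n−1) = (175×102−46.3×248)/0.50 = 12800 J.
ΔU = nCvΔT = 5.95×12.5×(232−361) = -9610 J.
Q = ΔU + W = 3200 J.
Net over both steps: W = 20100 J, Q = 3200 J, ΔU = -16900 J.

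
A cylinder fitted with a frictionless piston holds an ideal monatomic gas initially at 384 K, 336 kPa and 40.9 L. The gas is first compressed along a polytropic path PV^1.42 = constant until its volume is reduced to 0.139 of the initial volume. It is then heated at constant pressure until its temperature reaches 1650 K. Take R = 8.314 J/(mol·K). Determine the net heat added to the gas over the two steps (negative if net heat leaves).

53300 J

n = P₁V₁/(RT₁) = 336×40.9/(8.314×384) = 4.30 mol.
Step 1 — Polytropic n=1.42: T₂ = T₁(V₁/V₂)^(n−1) = 384×(7.19)^0.42 = 880 K; P₂ = P₁(V₁/V₂)^n = 5540 kPa.
W = (P₁V₁−P₂V₂)/(n−1) = (336×40.9−5540×5.69)/0.42 = -42200 J.
ΔU = nCvΔT = 4.30×12.5×(880−384) = 26600 J.
Q = ΔU + W = -15600 J.
State after step 1: P = 5540 kPa, V = 5.69 L, T = 880 K.
Step 2 — Isobaric: P stays 5540 kPa; V/T = const ⇒ T₂ = 1650 K, V₂ = 10.7 L.
W = PΔV = 5540×(10.7−5.69) kPa·L = 27600 J.
ΔU = nCvΔT = 4.30×12.5×(1650−880) = 41400 J.
Q = ΔU + W = nCpΔT = 68900 J.
Net over both steps: W = -14700 J, Q = 53300 J, ΔU = 68000 J.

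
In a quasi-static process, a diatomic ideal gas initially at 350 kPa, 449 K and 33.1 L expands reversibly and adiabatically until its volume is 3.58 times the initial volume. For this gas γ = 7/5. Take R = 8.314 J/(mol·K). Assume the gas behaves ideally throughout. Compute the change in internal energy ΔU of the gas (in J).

n = P₁V₁/(RT₁) = 350×33.1/(8.314×449) = 3.10 mol.
Adiabatic: TV^(γ−1) = const ⇒ T₂ = 449×(0.279)^0.400 = 270 K; PV^γ = const ⇒ P₂ = 58.7 kPa.
For an ideal gas ΔU = nCvΔT with Cv = (5/2)R = 20.8 J/(mol·K).
ΔU = 3.10×20.8×(270−449) = -11600 J.

-11600 J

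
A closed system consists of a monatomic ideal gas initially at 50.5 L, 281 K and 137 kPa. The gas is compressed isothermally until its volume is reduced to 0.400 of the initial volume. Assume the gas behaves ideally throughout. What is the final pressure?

342 kPa

Isothermal: T stays 281 K; PV = const ⇒ V₂ = 20.2 L, P₂ = 342 kPa.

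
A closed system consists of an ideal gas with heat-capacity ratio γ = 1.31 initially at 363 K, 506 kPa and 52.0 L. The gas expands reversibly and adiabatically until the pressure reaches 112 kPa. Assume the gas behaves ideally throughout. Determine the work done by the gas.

n = P₁V₁/(RT₁) = 506×52.0/(8.314×363) = 8.72 mol.
Adiabatic: T₂/T₁ = (P₂/P₁)^((γ−1)/γ) ⇒ T₂ = 363×(0.221)^0.237 = 254 K; V₂ = 164 L.
ΔU = nCvΔT = 8.72×26.8×(254−363) = -25500 J.
Q = 0 for an adiabatic process, so W = −ΔU = 25500 J.

25500 J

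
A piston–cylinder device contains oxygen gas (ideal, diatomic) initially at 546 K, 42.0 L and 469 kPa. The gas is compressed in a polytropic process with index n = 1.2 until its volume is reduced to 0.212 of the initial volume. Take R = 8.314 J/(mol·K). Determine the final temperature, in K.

745 K

Polytropic n=1.2: T₂ = T₁(V₁/V₂)^(n−1) = 546×(4.72)^0.20 = 745 K; P₂ = P₁(V₁/V₂)^n = 3020 kPa.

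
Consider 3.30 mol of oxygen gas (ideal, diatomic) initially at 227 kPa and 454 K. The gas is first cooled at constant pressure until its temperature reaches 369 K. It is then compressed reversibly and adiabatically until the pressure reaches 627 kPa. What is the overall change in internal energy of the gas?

V₁ = nRT₁/P₁ = 3.30×8.314×454/227 = 54.9 L.
Step 1 — Isobaric: P stays 227 kPa; V/T = const ⇒ T₂ = 369 K, V₂ = 44.6 L.
W = PΔV = 227×(44.6−54.9) kPa·L = -2330 J.
ΔU = nCvΔT = 3.30×20.8×(369−454) = -5830 J.
Q = ΔU + W = nCpΔT = -8160 J.
State after step 1: P = 227 kPa, V = 44.6 L, T = 369 K.
Step 2 — Adiabatic: T₂/T₁ = (P₂/P₁)^((γ−1)/γ) ⇒ T₂ = 369×(2.76)^0.286 = 493 K; V₂ = 21.6 L.
ΔU = nCvΔT = 3.30×20.8×(493−369) = 8520 J.
Q = 0 for an adiabatic process, so W = −ΔU = -8520 J.
Net over both steps: W = -10900 J, Q = -8160 J, ΔU = 2690 J.

2690 J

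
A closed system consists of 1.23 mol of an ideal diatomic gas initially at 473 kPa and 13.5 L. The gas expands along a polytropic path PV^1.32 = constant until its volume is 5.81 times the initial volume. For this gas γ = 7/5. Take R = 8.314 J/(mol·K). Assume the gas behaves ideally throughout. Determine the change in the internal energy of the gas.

-6870 J

T₁ = P₁V₁/(nR) = 473×13.5/(1.23×8.314) = 624 K.
Polytropic n=1.32: T₂ = T₁(V₁/V₂)^(n−1) = 624×(0.172)^0.32 = 356 K; P₂ = P₁(V₁/V₂)^n = 46.4 kPa.
For an ideal gas ΔU = nCvΔT with Cv = (5/2)R = 20.8 J/(mol·K).
ΔU = 1.23×20.8×(356−624) = -6870 J.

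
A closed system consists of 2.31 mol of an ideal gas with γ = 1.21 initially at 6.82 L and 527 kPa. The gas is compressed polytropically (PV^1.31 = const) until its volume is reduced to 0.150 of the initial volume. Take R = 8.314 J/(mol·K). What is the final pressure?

T₁ = P₁V₁/(nR) = 527×6.82/(2.31×8.314) = 187 K.
Polytropic n=1.31: T₂ = T₁(V₁/V₂)^(n−1) = 187×(6.67)^0.31 = 337 K; P₂ = P₁(V₁/V₂)^n = 6330 kPa.

6330 kPa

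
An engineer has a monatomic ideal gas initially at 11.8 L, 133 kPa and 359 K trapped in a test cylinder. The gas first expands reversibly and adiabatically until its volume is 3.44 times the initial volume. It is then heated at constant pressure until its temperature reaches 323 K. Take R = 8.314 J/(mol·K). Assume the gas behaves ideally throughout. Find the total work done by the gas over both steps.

2040 J

n = P₁V₁/(RT₁) = 133×11.8/(8.314×359) = 0.526 mol.
Step 1 — Adiabatic: TV^(γ−1) = const ⇒ T₂ = 359×(0.291)^0.667 = 158 K; PV^γ = const ⇒ P₂ = 17.0 kPa.
ΔU = nCvΔT = 0.526×12.5×(158−359) = -1320 J.
Q = 0 for an adiabatic process, so W = −ΔU = 1320 J.
State after step 1: P = 17.0 kPa, V = 40.6 L, T = 158 K.
Step 2 — Isobaric: P stays 17.0 kPa; V/T = const ⇒ T₂ = 323 K, V₂ = 83.2 L.
W = PΔV = 17.0×(83.2−40.6) kPa·L = 723 J.
ΔU = nCvΔT = 0.526×12.5×(323−158) = 1080 J.
Q = ΔU + W = nCpΔT = 1810 J.
Net over both steps: W = 2040 J, Q = 1810 J, ΔU = -236 J.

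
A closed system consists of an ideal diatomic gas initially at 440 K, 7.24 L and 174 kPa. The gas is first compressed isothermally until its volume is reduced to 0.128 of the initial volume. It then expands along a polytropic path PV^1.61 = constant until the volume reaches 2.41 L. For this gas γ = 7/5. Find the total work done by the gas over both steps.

-1680 J

n = P₁V₁/(RT₁) = 174×7.24/(8.314×440) = 0.344 mol.
Step 1 — Isothermal: T stays 440 K; PV = const ⇒ V₂ = 0.927 L, P₂ = 1360 kPa.
ΔU = 0 (ideal gas, T constant).
W = nRT ln(V₂/V₁) = 0.344×8.314×440×ln(0.128) = -2590 J.
Q = ΔU + W = -2590 J.
State after step 1: P = 1360 kPa, V = 0.927 L, T = 440 K.
Step 2 — Polytropic n=1.61: T₂ = T₁(V₁/V₂)^(n−1) = 440×(0.385)^0.61 = 246 K; P₂ = P₁(V₁/V₂)^n = 292 kPa.
W = (P₁V₁−P₂V₂)/(n−1) = (1360×0.927−292×2.41)/0.61 = 912 J.
ΔU = nCvΔT = 0.344×20.8×(246−440) = -1390 J.
Q = ΔU + W = -479 J.
Net over both steps: W = -1680 J, Q = -3070 J, ΔU = -1390 J.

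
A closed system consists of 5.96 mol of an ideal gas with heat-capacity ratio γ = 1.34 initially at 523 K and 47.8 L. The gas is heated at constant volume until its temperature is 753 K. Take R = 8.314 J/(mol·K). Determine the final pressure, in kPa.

P₁ = nRT₁/V₁ = 5.96×8.314×523/47.8 = 542 kPa.
Isochoric: V stays 47.8 L; P/T = const ⇒ T₂ = 753 K, P₂ = 781 kPa.

781 kPa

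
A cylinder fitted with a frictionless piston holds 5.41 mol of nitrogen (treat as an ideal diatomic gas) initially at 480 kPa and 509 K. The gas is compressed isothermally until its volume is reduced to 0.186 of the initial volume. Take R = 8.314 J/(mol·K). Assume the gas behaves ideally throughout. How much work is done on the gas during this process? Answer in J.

V₁ = nRT₁/P₁ = 5.41×8.314×509/480 = 47.7 L.
Isothermal: T stays 509 K; PV = const ⇒ V₂ = 8.87 L, P₂ = 2580 kPa.
W = nRT ln(V₂/V₁) = 5.41×8.314×509×ln(0.186) = -38500 J.
Work done on the gas = −W_by = 38500 J.

38500 J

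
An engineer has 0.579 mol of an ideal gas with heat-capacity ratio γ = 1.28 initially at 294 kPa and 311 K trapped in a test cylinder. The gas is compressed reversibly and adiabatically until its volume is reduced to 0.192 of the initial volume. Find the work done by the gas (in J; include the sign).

-3140 J

V₁ = nRT₁/P₁ = 0.579×8.314×311/294 = 5.09 L.
Adiabatic: TV^(γ−1) = const ⇒ T₂ = 311×(5.21)^0.280 = 494 K; PV^γ = const ⇒ P₂ = 2430 kPa.
ΔU = nCvΔT = 0.579×29.7×(494−311) = 3140 J.
Q = 0 for an adiabatic process, so W = −ΔU = -3140 J.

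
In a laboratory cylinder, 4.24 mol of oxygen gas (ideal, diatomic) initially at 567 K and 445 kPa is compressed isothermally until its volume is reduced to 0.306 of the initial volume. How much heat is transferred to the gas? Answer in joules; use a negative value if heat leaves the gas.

V₁ = nRT₁/P₁ = 4.24×8.314×567/445 = 44.9 L.
Isothermal: T stays 567 K; PV = const ⇒ V₂ = 13.7 L, P₂ = 1450 kPa.
ΔU = 0 (ideal gas, T constant).
W = nRT ln(V₂/V₁) = 4.24×8.314×567×ln(0.306) = -23700 J.
Q = ΔU + W = -23700 J.

-23700 J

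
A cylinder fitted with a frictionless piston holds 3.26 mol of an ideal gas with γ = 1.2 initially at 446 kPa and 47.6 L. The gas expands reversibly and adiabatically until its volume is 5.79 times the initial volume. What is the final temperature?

T₁ = P₁V₁/(nR) = 446×47.6/(3.26×8.314) = 783 K.
Adiabatic: TV^(γ−1) = const ⇒ T₂ = 783×(0.173)^0.200 = 551 K; PV^γ = const ⇒ P₂ = 54.2 kPa.

551 K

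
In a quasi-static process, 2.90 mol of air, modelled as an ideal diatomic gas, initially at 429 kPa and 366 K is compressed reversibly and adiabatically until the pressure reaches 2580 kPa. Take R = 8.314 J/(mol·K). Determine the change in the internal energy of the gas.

V₁ = nRT₁/P₁ = 2.90×8.314×366/429 = 20.6 L.
Adiabatic: T₂/T₁ = (P₂/P₁)^((γ−1)/γ) ⇒ T₂ = 366×(6.01)^0.286 = 611 K; V₂ = 5.71 L.
For an ideal gas ΔU = nCvΔT with Cv = (5/2)R = 20.8 J/(mol·K).
ΔU = 2.90×20.8×(611−366) = 14800 J.

14800 J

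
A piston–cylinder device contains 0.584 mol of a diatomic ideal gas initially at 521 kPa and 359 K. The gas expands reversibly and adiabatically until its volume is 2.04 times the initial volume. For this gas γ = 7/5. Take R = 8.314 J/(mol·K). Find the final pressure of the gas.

192 kPa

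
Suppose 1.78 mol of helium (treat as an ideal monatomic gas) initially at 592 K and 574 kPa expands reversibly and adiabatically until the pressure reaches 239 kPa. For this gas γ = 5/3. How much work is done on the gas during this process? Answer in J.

-3890 J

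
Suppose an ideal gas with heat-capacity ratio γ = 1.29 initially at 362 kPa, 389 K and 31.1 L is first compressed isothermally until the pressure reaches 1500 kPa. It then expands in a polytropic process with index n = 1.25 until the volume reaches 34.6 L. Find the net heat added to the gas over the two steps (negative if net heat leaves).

-14000 J

n = P₁V₁/(RT₁) = 362×31.1/(8.314×389) = 3.48 mol.
Step 1 — Isothermal: T stays 389 K; PV = const ⇒ V₂ = 7.51 L, P₂ = 1500 kPa.
ΔU = 0 (ideal gas, T constant).
W = nRT ln(V₂/V₁) = 3.48×8.314×389×ln(0.241) = -16000 J.
Q = ΔU + W = -16000 J.
State after step 1: P = 1500 kPa, V = 7.51 L, T = 389 K.
Step 2 — Polytropic n=1.25: T₂ = T₁(V₁/V₂)^(n−1) = 389×(0.217)^0.25 = 265 K; P₂ = P₁(V₁/V₂)^n = 222 kPa.
W = (P₁V₁−P₂V₂)/(n−1) = (1500×7.51−222×34.6)/0.25 = 14300 J.
ΔU = nCvΔT = 3.48×28.7×(265−389) = -12300 J.
Q = ΔU + W = 1970 J.
Net over both steps: W = -1700 J, Q = -14000 J, ΔU = -12300 J.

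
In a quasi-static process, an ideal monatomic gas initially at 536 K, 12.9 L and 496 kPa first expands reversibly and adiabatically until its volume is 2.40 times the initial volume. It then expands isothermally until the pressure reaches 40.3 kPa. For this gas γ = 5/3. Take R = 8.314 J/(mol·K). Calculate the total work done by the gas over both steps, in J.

n = P₁V₁/(RT₁) = 496×12.9/(8.314×536) = 1.44 mol.
Step 1 — Adiabatic: TV^(γ−1) = const ⇒ T₂ = 536×(0.417)^0.667 = 299 K; PV^γ = const ⇒ P₂ = 115 kPa.
ΔU = nCvΔT = 1.44×12.5×(299−536) = -4240 J.
Q = 0 for an adiabatic process, so W = −ΔU = 4240 J.
State after step 1: P = 115 kPa, V = 31.0 L, T = 299 K.
Step 2 — Isothermal: T stays 299 K; PV = const ⇒ V₂ = 88.6 L, P₂ = 40.3 kPa.
ΔU = 0 (ideal gas, T constant).
W = nRT ln(V₂/V₁) = 1.44×8.314×299×ln(2.86) = 3750 J.
Q = ΔU + W = 3750 J.
Net over both steps: W = 8000 J, Q = 3750 J, ΔU = -4240 J.

8000 J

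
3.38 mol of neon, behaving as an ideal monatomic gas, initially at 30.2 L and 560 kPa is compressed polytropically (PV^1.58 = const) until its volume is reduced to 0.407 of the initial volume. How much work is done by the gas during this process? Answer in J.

-20000 J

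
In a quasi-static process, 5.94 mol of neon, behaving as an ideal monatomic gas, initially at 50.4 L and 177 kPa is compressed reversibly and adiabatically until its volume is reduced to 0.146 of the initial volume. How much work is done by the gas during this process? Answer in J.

-34900 J

T₁ = P₁V₁/(nR) = 177×50.4/(5.94×8.314) = 181 K.
Adiabatic: TV^(γ−1) = const ⇒ T₂ = 181×(6.85)^0.667 = 651 K; PV^γ = const ⇒ P₂ = 4370 kPa.
ΔU = nCvΔT = 5.94×12.5×(651−181) = 34900 J.
Q = 0 for an adiabatic process, so W = −ΔU = -34900 J.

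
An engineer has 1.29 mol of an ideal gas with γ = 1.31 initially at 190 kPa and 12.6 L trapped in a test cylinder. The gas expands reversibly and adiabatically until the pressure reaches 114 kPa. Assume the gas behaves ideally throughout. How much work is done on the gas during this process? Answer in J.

-879 J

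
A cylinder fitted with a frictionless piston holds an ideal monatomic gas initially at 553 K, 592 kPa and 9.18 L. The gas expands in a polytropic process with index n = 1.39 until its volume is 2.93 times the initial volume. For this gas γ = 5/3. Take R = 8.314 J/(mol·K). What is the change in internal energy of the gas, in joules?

-2790 J

n = P₁V₁/(RT₁) = 592×9.18/(8.314×553) = 1.18 mol.
Polytropic n=1.39: T₂ = T₁(V₁/V₂)^(n−1) = 553×(0.341)^0.39 = 364 K; P₂ = P₁(V₁/V₂)^n = 133 kPa.
For an ideal gas ΔU = nCvΔT with Cv = (3/2)R = 12.5 J/(mol·K).
ΔU = 1.18×12.5×(364−553) = -2790 J.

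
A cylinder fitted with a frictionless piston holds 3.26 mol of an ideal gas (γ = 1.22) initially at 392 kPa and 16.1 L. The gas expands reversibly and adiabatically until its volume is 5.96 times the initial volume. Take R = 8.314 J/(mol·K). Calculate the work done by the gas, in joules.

9320 J

T₁ = P₁V₁/(nR) = 392×16.1/(3.26×8.314) = 233 K.
Adiabatic: TV^(γ−1) = const ⇒ T₂ = 233×(0.168)^0.220 = 157 K; PV^γ = const ⇒ P₂ = 44.4 kPa.
ΔU = nCvΔT = 3.26×37.8×(157−233) = -9320 J.
Q = 0 for an adiabatic process, so W = −ΔU = 9320 J.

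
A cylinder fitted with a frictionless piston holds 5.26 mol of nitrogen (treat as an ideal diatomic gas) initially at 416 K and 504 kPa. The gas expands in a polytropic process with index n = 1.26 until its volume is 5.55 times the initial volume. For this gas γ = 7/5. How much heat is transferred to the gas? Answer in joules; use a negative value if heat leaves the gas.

8810 J

V₁ = nRT₁/P₁ = 5.26×8.314×416/504 = 36.1 L.
Polytropic n=1.26: T₂ = T₁(V₁/V₂)^(n−1) = 416×(0.180)^0.26 = 266 K; P₂ = P₁(V₁/V₂)^n = 58.2 kPa.
W = (P₁V₁−P₂V₂)/(n−1) = (504×36.1−58.2×200)/0.26 = 25200 J.
ΔU = nCvΔT = 5.26×20.8×(266−416) = -16400 J.
Q = ΔU + W = 8810 J.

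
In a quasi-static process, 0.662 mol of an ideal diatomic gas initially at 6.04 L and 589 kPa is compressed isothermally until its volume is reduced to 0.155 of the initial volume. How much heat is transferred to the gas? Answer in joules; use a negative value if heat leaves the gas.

-6630 J

T₁ = P₁V₁/(nR) = 589×6.04/(0.662×8.314) = 646 K.
Isothermal: T stays 646 K; PV = const ⇒ V₂ = 0.936 L, P₂ = 3800 kPa.
ΔU = 0 (ideal gas, T constant).
W = nRT ln(V₂/V₁) = 0.662×8.314×646×ln(0.155) = -6630 J.
Q = ΔU + W = -6630 J.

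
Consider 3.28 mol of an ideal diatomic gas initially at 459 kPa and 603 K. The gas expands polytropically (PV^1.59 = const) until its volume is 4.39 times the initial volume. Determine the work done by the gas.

V₁ = nRT₁/P₁ = 3.28×8.314×603/459 = 35.8 L.
Polytropic n=1.59: T₂ = T₁(V₁/V₂)^(n−1) = 603×(0.228)^0.59 = 252 K; P₂ = P₁(V₁/V₂)^n = 43.7 kPa.
W = (P₁V₁−P₂V₂)/(n−1) = (459×35.8−43.7×157)/0.59 = 16200 J.

16200 J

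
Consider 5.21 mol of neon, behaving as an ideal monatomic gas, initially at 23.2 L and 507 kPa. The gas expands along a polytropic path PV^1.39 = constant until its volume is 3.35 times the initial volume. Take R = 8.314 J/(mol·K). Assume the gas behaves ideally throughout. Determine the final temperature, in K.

169 K

T₁ = P₁V₁/(nR) = 507×23.2/(5.21×8.314) = 272 K.
Polytropic n=1.39: T₂ = T₁(V₁/V₂)^(n−1) = 272×(0.299)^0.39 = 169 K; P₂ = P₁(V₁/V₂)^n = 94.4 kPa.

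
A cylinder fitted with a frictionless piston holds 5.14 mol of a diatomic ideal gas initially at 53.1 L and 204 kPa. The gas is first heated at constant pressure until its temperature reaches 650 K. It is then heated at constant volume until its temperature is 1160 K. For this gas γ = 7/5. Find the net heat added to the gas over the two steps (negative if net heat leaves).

114000 J

T₁ = P₁V₁/(nR) = 204×53.1/(5.14×8.314) = 253 K.
Step 1 — Isobaric: P stays 204 kPa; V/T = const ⇒ T₂ = 650 K, V₂ = 136 L.
W = PΔV = 204×(136−53.1) kPa·L = 16900 J.
ΔU = nCvΔT = 5.14×20.8×(650−253) = 42400 J.
Q = ΔU + W = nCpΔT = 59300 J.
State after step 1: P = 204 kPa, V = 136 L, T = 650 K.
Step 2 — Isochoric: V stays 136 L; P/T = const ⇒ T₂ = 1160 K, P₂ = 364 kPa.
W = 0 (no volume change).
ΔU = nCvΔT = 5.14×20.8×(1160−650) = 54500 J.
Q = ΔU = 54500 J.
Net over both steps: W = 16900 J, Q = 114000 J, ΔU = 96800 J.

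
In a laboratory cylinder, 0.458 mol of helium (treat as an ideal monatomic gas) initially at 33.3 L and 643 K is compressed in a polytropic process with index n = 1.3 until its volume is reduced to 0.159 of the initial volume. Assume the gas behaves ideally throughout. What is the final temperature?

P₁ = nRT₁/V₁ = 0.458×8.314×643/33.3 = 73.5 kPa.
Polytropic n=1.3: T₂ = T₁(V₁/V₂)^(n−1) = 643×(6.29)^0.30 = 1120 K; P₂ = P₁(V₁/V₂)^n = 803 kPa.

1120 K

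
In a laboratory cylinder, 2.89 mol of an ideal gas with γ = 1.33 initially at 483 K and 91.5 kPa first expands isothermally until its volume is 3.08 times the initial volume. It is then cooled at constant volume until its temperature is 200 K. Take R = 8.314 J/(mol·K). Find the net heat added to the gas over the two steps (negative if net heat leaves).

V₁ = nRT₁/P₁ = 2.89×8.314×483/91.5 = 127 L.
Step 1 — Isothermal: T stays 483 K; PV = const ⇒ V₂ = 391 L, P₂ = 29.7 kPa.
ΔU = 0 (ideal gas, T constant).
W = nRT ln(V₂/V₁) = 2.89×8.314×483×ln(3.08) = 13100 J.
Q = ΔU + W = 13100 J.
State after step 1: P = 29.7 kPa, V = 391 L, T = 483 K.
Step 2 — Isochoric: V stays 391 L; P/T = const ⇒ T₂ = 200 K, P₂ = 12.3 kPa.
W = 0 (no volume change).
ΔU = nCvΔT = 2.89×25.2×(200−483) = -20600 J.
Q = ΔU = -20600 J.
Net over both steps: W = 13100 J, Q = -7550 J, ΔU = -20600 J.

-7550 J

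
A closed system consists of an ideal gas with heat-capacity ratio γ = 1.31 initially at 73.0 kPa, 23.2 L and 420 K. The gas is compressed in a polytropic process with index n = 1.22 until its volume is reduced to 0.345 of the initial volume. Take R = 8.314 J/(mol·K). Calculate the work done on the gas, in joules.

2030 J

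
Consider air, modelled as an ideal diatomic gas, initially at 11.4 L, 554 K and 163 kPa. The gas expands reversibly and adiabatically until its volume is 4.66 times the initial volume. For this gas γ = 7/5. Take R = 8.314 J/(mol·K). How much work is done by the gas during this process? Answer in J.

2140 J

n = P₁V₁/(RT₁) = 163×11.4/(8.314×554) = 0.403 mol.
Adiabatic: TV^(γ−1) = const ⇒ T₂ = 554×(0.215)^0.400 = 299 K; PV^γ = const ⇒ P₂ = 18.9 kPa.
ΔU = nCvΔT = 0.403×20.8×(299−554) = -2140 J.
Q = 0 for an adiabatic process, so W = −ΔU = 2140 J.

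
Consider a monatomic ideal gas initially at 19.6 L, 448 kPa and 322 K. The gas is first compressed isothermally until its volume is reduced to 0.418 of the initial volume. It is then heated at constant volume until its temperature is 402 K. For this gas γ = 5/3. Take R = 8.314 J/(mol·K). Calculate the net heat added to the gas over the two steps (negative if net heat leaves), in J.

-4390 J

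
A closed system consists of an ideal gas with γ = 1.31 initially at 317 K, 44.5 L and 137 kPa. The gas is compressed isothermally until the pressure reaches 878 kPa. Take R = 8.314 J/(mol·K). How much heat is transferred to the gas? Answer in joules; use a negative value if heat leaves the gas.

-11300 J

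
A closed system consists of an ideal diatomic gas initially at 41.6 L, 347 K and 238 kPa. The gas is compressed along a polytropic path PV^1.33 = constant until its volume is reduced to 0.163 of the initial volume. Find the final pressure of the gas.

Polytropic n=1.33: T₂ = T₁(V₁/V₂)^(n−1) = 347×(6.13)^0.33 = 631 K; P₂ = P₁(V₁/V₂)^n = 2660 kPa.

2660 kPa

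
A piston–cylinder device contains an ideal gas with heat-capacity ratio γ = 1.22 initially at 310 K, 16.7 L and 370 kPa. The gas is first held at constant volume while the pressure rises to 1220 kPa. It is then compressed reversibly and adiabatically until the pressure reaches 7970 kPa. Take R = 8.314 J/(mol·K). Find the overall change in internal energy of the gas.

102000 J

n = P₁V₁/(RT₁) = 370×16.7/(8.314×310) = 2.40 mol.
Step 1 — Isochoric: V stays 16.7 L; P/T = const ⇒ T₂ = 1020 K, P₂ = 1220 kPa.
W = 0 (no volume change).
ΔU = nCvΔT = 2.40×37.8×(1020−310) = 64500 J.
Q = ΔU = 64500 J.
State after step 1: P = 1220 kPa, V = 16.7 L, T = 1020 K.
Step 2 — Adiabatic: T₂/T₁ = (P₂/P₁)^((γ−1)/γ) ⇒ T₂ = 1020×(6.53)^0.180 = 1430 K; V₂ = 3.59 L.
ΔU = nCvΔT = 2.40×37.8×(1430−1020) = 37300 J.
Q = 0 for an adiabatic process, so W = −ΔU = -37300 J.
Net over both steps: W = -37300 J, Q = 64500 J, ΔU = 102000 J.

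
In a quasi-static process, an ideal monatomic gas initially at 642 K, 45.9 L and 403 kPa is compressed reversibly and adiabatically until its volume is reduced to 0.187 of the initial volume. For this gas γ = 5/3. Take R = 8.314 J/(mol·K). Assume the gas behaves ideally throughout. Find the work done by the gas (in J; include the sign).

-57100 J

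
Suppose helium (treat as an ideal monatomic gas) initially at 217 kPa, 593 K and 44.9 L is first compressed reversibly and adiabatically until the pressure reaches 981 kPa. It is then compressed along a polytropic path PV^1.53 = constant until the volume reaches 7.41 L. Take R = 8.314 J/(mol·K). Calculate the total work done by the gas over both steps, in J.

n = P₁V₁/(RT₁) = 217×44.9/(8.314×593) = 1.98 mol.
Step 1 — Adiabatic: T₂/T₁ = (P₂/P₁)^((γ−1)/γ) ⇒ T₂ = 593×(4.52)^0.400 = 1080 K; V₂ = 18.2 L.
ΔU = nCvΔT = 1.98×12.5×(1080−593) = 12100 J.
Q = 0 for an adiabatic process, so W = −ΔU = -12100 J.
State after step 1: P = 981 kPa, V = 18.2 L, T = 1080 K.
Step 2 — Polytropic n=1.53: T₂ = T₁(V₁/V₂)^(n−1) = 1080×(2.45)^0.53 = 1740 K; P₂ = P₁(V₁/V₂)^n = 3870 kPa.
W = (P₁V₁−P₂V₂)/(n−1) = (981×18.2−3870×7.41)/0.53 = -20400 J.
ΔU = nCvΔT = 1.98×12.5×(1740−1080) = 16300 J.
Q = ΔU + W = -4190 J.
Net over both steps: W = -32600 J, Q = -4190 J, ΔU = 28400 J.

-32600 J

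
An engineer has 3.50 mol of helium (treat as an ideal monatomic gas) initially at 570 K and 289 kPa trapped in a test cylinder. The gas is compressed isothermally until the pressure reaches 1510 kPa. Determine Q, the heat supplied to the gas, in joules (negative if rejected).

V₁ = nRT₁/P₁ = 3.50×8.314×570/289 = 57.4 L.
Isothermal: T stays 570 K; PV = const ⇒ V₂ = 11.0 L, P₂ = 1510 kPa.
ΔU = 0 (ideal gas, T constant).
W = nRT ln(V₂/V₁) = 3.50×8.314×570×ln(0.191) = -27400 J.
Q = ΔU + W = -27400 J.

-27400 J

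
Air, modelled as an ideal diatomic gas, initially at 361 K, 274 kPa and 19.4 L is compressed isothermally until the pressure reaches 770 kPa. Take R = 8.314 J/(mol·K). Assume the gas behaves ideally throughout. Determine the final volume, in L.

Isothermal: T stays 361 K; PV = const ⇒ V₂ = 6.90 L, P₂ = 770 kPa.

6.90 L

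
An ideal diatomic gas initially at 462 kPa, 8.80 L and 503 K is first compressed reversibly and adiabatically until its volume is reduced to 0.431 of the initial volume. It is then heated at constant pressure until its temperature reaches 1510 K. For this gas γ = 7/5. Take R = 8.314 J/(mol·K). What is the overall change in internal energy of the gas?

20300 J

n = P₁V₁/(RT₁) = 462×8.80/(8.314×503) = 0.972 mol.
Step 1 — Adiabatic: TV^(γ−1) = const ⇒ T₂ = 503×(2.32)^0.400 = 704 K; PV^γ = const ⇒ P₂ = 1500 kPa.
ΔU = nCvΔT = 0.972×20.8×(704−503) = 4070 J.
Q = 0 for an adiabatic process, so W = −ΔU = -4070 J.
State after step 1: P = 1500 kPa, V = 3.79 L, T = 704 K.
Step 2 — Isobaric: P stays 1500 kPa; V/T = const ⇒ T₂ = 1510 K, V₂ = 8.13 L.
W = PΔV = 1500×(8.13−3.79) kPa·L = 6510 J.
ΔU = nCvΔT = 0.972×20.8×(1510−704) = 16300 J.
Q = ΔU + W = nCpΔT = 22800 J.
Net over both steps: W = 2440 J, Q = 22800 J, ΔU = 20300 J.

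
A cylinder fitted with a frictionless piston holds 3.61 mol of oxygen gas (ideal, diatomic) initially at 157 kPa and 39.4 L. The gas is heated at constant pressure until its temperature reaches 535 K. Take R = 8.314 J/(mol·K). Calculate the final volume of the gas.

T₁ = P₁V₁/(nR) = 157×39.4/(3.61×8.314) = 206 K.
Isobaric: P stays 157 kPa; V/T = const ⇒ T₂ = 535 K, V₂ = 102 L.

102 L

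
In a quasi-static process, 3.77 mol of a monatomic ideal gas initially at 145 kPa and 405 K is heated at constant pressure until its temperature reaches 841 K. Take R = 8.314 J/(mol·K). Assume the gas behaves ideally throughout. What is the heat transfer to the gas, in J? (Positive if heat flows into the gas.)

V₁ = nRT₁/P₁ = 3.77×8.314×405/145 = 87.5 L.
Isobaric: P stays 145 kPa; V/T = const ⇒ T₂ = 841 K, V₂ = 182 L.
W = PΔV = 145×(182−87.5) kPa·L = 13700 J.
ΔU = nCvΔT = 3.77×12.5×(841−405) = 20500 J.
Q = ΔU + W = nCpΔT = 34200 J.

34200 J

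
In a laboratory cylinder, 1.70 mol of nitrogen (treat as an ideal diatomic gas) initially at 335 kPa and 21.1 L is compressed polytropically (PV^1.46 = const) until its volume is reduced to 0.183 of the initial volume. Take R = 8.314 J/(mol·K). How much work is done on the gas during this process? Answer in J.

T₁ = P₁V₁/(nR) = 335×21.1/(1.70×8.314) = 500 K.
Polytropic n=1.46: T₂ = T₁(V₁/V₂)^(n−1) = 500×(5.46)^0.46 = 1090 K; P₂ = P₁(V₁/V₂)^n = 4000 kPa.
W = (P₁V₁−P₂V₂)/(n−1) = (335×21.1−4000×3.86)/0.46 = -18200 J.
Work done on the gas = −W_by = 18200 J.

18200 J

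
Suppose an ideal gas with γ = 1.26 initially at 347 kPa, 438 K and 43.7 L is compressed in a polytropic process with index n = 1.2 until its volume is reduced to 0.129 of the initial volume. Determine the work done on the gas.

n = P₁V₁/(RT₁) = 347×43.7/(8.314×438) = 4.16 mol.
Polytropic n=1.2: T₂ = T₁(V₁/V₂)^(n−1) = 438×(7.75)^0.20 = 660 K; P₂ = P₁(V₁/V₂)^n = 4050 kPa.
W = (P₁V₁−P₂V₂)/(n−1) = (347×43.7−4050×5.64)/0.20 = -38400 J.
Work done on the gas = −W_by = 38400 J.

38400 J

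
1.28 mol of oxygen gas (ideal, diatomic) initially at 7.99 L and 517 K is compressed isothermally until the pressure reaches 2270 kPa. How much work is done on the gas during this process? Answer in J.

P₁ = nRT₁/V₁ = 1.28×8.314×517/7.99 = 689 kPa.
Isothermal: T stays 517 K; PV = const ⇒ V₂ = 2.42 L, P₂ = 2270 kPa.
W = nRT ln(V₂/V₁) = 1.28×8.314×517×ln(0.303) = -6560 J.
Work done on the gas = −W_by = 6560 J.

6560 J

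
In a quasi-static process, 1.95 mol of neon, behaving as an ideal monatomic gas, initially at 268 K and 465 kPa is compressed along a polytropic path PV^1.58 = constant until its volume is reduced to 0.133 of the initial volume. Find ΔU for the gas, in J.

14500 J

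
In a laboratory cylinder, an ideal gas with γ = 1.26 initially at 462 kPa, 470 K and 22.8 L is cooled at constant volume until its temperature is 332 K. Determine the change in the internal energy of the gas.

n = P₁V₁/(RT₁) = 462×22.8/(8.314×470) = 2.70 mol.
Isochoric: V stays 22.8 L; P/T = const ⇒ T₂ = 332 K, P₂ = 326 kPa.
For an ideal gas ΔU = nCvΔT with Cv = R/(γ−1) = 32.0 J/(mol·K).
ΔU = 2.70×32.0×(332−470) = -11900 J.

-11900 J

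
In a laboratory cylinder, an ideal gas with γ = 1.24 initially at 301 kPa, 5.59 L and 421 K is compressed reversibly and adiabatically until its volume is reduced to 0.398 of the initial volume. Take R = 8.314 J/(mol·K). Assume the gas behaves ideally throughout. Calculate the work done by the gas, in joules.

-1730 J

n = P₁V₁/(RT₁) = 301×5.59/(8.314×421) = 0.481 mol.
Adiabatic: TV^(γ−1) = const ⇒ T₂ = 421×(2.51)^0.240 = 525 K; PV^γ = const ⇒ P₂ = 943 kPa.
ΔU = nCvΔT = 0.481×34.6×(525−421) = 1730 J.
Q = 0 for an adiabatic process, so W = −ΔU = -1730 J.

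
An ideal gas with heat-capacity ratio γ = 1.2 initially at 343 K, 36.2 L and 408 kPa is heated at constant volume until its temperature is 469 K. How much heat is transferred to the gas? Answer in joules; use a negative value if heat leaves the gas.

27100 J

n = P₁V₁/(RT₁) = 408×36.2/(8.314×343) = 5.18 mol.
Isochoric: V stays 36.2 L; P/T = const ⇒ T₂ = 469 K, P₂ = 558 kPa.
W = 0 (no volume change).
ΔU = nCvΔT = 5.18×41.6×(469−343) = 27100 J.
Q = ΔU = 27100 J.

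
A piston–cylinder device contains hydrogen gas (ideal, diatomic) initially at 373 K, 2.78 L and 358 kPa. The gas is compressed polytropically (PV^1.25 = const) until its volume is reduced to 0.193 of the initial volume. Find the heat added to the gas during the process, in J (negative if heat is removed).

-759 J

n = P₁V₁/(RT₁) = 358×2.78/(8.314×373) = 0.321 mol.
Polytropic n=1.25: T₂ = T₁(V₁/V₂)^(n−1) = 373×(5.18)^0.25 = 563 K; P₂ = P₁(V₁/V₂)^n = 2800 kPa.
W = (P₁V₁−P₂V₂)/(n−1) = (358×2.78−2800×0.537)/0.25 = -2030 J.
ΔU = nCvΔT = 0.321×20.8×(563−373) = 1270 J.
Q = ΔU + W = -759 J.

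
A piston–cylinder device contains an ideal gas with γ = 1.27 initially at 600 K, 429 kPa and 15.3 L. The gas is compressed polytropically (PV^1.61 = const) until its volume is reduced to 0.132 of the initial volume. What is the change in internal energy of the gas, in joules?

59300 J

n = P₁V₁/(RT₁) = 429×15.3/(8.314×600) = 1.32 mol.
Polytropic n=1.61: T₂ = T₁(V₁/V₂)^(n−1) = 600×(7.58)^0.61 = 2060 K; P₂ = P₁(V₁/V₂)^n = 11200 kPa.
For an ideal gas ΔU = nCvΔT with Cv = R/(γ−1) = 30.8 J/(mol·K).
ΔU = 1.32×30.8×(2060−600) = 59300 J.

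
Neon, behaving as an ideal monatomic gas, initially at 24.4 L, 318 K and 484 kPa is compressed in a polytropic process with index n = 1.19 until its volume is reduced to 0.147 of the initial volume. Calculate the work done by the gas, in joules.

n = P₁V₁/(RT₁) = 484×24.4/(8.314×318) = 4.47 mol.
Polytropic n=1.19: T₂ = T₁(V₁/V₂)^(n−1) = 318×(6.80)^0.19 = 458 K; P₂ = P₁(V₁/V₂)^n = 4740 kPa.
W = (P₁V₁−P₂V₂)/(n−1) = (484×24.4−4740×3.59)/0.19 = -27300 J.

-27300 J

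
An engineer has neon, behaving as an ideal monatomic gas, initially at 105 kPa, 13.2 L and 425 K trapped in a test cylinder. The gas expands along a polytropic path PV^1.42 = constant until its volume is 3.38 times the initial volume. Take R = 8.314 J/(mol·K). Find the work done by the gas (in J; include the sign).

n = P₁V₁/(RT₁) = 105×13.2/(8.314×425) = 0.392 mol.
Polytropic n=1.42: T₂ = T₁(V₁/V₂)^(n−1) = 425×(0.296)^0.42 = 255 K; P₂ = P₁(V₁/V₂)^n = 18.6 kPa.
W = (P₁V₁−P₂V₂)/(n−1) = (105×13.2−18.6×44.6)/0.42 = 1320 J.

1320 J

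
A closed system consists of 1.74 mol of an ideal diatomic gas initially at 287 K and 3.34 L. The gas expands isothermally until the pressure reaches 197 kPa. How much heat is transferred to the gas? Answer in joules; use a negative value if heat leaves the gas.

P₁ = nRT₁/V₁ = 1.74×8.314×287/3.34 = 1240 kPa.
Isothermal: T stays 287 K; PV = const ⇒ V₂ = 21.1 L, P₂ = 197 kPa.
ΔU = 0 (ideal gas, T constant).
W = nRT ln(V₂/V₁) = 1.74×8.314×287×ln(6.31) = 7650 J.
Q = ΔU + W = 7650 J.

7650 J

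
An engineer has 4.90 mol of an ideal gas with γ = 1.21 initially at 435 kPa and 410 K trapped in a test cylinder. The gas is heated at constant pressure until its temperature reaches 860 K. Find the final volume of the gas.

V₁ = nRT₁/P₁ = 4.90×8.314×410/435 = 38.4 L.
Isobaric: P stays 435 kPa; V/T = const ⇒ T₂ = 860 K, V₂ = 80.5 L.

80.5 L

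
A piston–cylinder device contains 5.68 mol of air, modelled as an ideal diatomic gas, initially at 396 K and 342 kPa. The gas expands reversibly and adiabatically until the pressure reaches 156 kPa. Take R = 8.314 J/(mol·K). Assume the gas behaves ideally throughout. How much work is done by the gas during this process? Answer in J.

9390 J

V₁ = nRT₁/P₁ = 5.68×8.314×396/342 = 54.7 L.
Adiabatic: T₂/T₁ = (P₂/P₁)^((γ−1)/γ) ⇒ T₂ = 396×(0.456)^0.286 = 316 K; V₂ = 95.8 L.
ΔU = nCvΔT = 5.68×20.8×(316−396) = -9390 J.
Q = 0 for an adiabatic process, so W = −ΔU = 9390 J.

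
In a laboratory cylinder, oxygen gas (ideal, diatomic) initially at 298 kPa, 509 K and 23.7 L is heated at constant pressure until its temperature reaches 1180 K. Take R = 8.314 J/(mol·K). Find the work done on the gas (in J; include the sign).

n = P₁V₁/(RT₁) = 298×23.7/(8.314×509) = 1.67 mol.
Isobaric: P stays 298 kPa; V/T = const ⇒ T₂ = 1180 K, V₂ = 54.9 L.
W = PΔV = 298×(54.9−23.7) kPa·L = 9310 J.
Work done on the gas = −W_by = -9310 J.

-9310 J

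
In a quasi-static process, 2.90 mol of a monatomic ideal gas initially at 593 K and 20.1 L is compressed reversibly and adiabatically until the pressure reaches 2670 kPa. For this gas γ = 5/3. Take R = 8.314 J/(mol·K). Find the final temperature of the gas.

1010 K

P₁ = nRT₁/V₁ = 2.90×8.314×593/20.1 = 711 kPa.
Adiabatic: T₂/T₁ = (P₂/P₁)^((γ−1)/γ) ⇒ T₂ = 593×(3.75)^0.400 = 1010 K; V₂ = 9.09 L.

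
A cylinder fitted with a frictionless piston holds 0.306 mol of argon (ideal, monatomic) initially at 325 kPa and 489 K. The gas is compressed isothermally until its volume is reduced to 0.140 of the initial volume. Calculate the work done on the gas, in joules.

2450 J

V₁ = nRT₁/P₁ = 0.306×8.314×489/325 = 3.83 L.
Isothermal: T stays 489 K; PV = const ⇒ V₂ = 0.536 L, P₂ = 2320 kPa.
W = nRT ln(V₂/V₁) = 0.306×8.314×489×ln(0.140) = -2450 J.
Work done on the gas = −W_by = 2450 J.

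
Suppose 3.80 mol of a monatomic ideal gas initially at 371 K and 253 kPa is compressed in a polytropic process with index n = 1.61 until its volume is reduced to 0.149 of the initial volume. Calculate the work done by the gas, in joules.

-42200 J

V₁ = nRT₁/P₁ = 3.80×8.314×371/253 = 46.3 L.
Polytropic n=1.61: T₂ = T₁(V₁/V₂)^(n−1) = 371×(6.71)^0.61 = 1190 K; P₂ = P₁(V₁/V₂)^n = 5420 kPa.
W = (P₁V₁−P₂V₂)/(n−1) = (253×46.3−5420×6.90)/0.61 = -42200 J.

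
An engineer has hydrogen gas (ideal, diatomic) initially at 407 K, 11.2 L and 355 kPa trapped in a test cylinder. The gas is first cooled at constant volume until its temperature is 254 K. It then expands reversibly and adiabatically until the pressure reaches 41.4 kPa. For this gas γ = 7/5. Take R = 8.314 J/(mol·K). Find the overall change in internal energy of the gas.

n = P₁V₁/(RT₁) = 355×11.2/(8.314×407) = 1.18 mol.
Step 1 — Isochoric: V stays 11.2 L; P/T = const ⇒ T₂ = 254 K, P₂ = 222 kPa.
W = 0 (no volume change).
ΔU = nCvΔT = 1.18×20.8×(254−407) = -3740 J.
Q = ΔU = -3740 J.
State after step 1: P = 222 kPa, V = 11.2 L, T = 254 K.
Step 2 — Adiabatic: T₂/T₁ = (P₂/P₁)^((γ−1)/γ) ⇒ T₂ = 254×(0.187)^0.286 = 157 K; V₂ = 37.1 L.
ΔU = nCvΔT = 1.18×20.8×(157−254) = -2360 J.
Q = 0 for an adiabatic process, so W = −ΔU = 2360 J.
Net over both steps: W = 2360 J, Q = -3740 J, ΔU = -6100 J.

-6100 J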